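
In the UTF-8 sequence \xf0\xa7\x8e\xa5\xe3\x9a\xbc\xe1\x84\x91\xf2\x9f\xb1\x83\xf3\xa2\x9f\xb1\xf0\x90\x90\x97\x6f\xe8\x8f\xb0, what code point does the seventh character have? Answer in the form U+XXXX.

Offset 0: leading byte 0xF0 = 11110000 → 4-byte char #1 = F0 A7 8E A5.
Offset 4: leading byte 0xE3 = 11100011 → 3-byte char #2 = E3 9A BC.
Offset 7: leading byte 0xE1 = 11100001 → 3-byte char #3 = E1 84 91.
Offset 10: leading byte 0xF2 = 11110010 → 4-byte char #4 = F2 9F B1 83.
Offset 14: leading byte 0xF3 = 11110011 → 4-byte char #5 = F3 A2 9F B1.
Offset 18: leading byte 0xF0 = 11110000 → 4-byte char #6 = F0 90 90 97.
Offset 22: leading byte 0x6F = 01101111 → 1-byte char #7 = 6F.
Leading byte 0x6F = 01101111 matches 0xxxxxxx → 1-byte sequence.
Byte 1: 0x6F = 01101111, payload 1101111 (7 bits).
Concatenate: 1101111 = 0x6F (7 bits → U+006F).

U+006F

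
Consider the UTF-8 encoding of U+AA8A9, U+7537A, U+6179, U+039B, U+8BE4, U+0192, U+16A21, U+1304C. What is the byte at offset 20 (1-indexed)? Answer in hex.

0x96

1-indexed offset 20 is 0-indexed offset 19.
U+AA8A9 → 4-byte form F2 AA A2 A9 at offsets 0–3.
U+7537A → 4-byte form F1 B5 8D BA at offsets 4–7.
U+6179 → 3-byte form E6 85 B9 at offsets 8–10.
U+039B → 2-byte form CE 9B at offsets 11–12.
U+8BE4 → 3-byte form E8 AF A4 at offsets 13–15.
U+0192 → 2-byte form C6 92 at offsets 16–17.
U+16A21 → 4-byte form F0 96 A8 A1 at offsets 18–21.
Offset 19 falls in char 7's range; it's byte 2 of F0 96 A8 A1 = 0x96.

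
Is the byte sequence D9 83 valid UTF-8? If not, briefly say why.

valid

Leading byte 0xD9 = 11011001 → 2-byte form.
Continuation bytes 0x83=10000011 all match 10xxxxxx.
Decoded value 0x643 is ≥ 0x80 (shortest form) and not a surrogate.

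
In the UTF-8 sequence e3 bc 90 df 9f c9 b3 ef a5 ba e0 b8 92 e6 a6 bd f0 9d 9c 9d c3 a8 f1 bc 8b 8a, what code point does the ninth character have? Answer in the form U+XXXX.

Offset 0: leading byte 0xE3 = 11100011 → 3-byte char #1 = E3 BC 90.
Offset 3: leading byte 0xDF = 11011111 → 2-byte char #2 = DF 9F.
Offset 5: leading byte 0xC9 = 11001001 → 2-byte char #3 = C9 B3.
Offset 7: leading byte 0xEF = 11101111 → 3-byte char #4 = EF A5 BA.
Offset 10: leading byte 0xE0 = 11100000 → 3-byte char #5 = E0 B8 92.
Offset 13: leading byte 0xE6 = 11100110 → 3-byte char #6 = E6 A6 BD.
Offset 16: leading byte 0xF0 = 11110000 → 4-byte char #7 = F0 9D 9C 9D.
Offset 20: leading byte 0xC3 = 11000011 → 2-byte char #8 = C3 A8.
Offset 22: leading byte 0xF1 = 11110001 → 4-byte char #9 = F1 BC 8B 8A.
Leading byte 0xF1 = 11110001 matches 11110xxx → 4-byte sequence.
Byte 1: 0xF1 = 11110001, payload 001 (3 bits).
Byte 2: 0xBC = 10111100 (10xxxxxx ✓), payload 111100.
Byte 3: 0x8B = 10001011 (10xxxxxx ✓), payload 001011.
Byte 4: 0x8A = 10001010 (10xxxxxx ✓), payload 001010.
Concatenate: 001111100001011001010 = 0x7C2CA (21 bits → U+7C2CA).

U+7C2CA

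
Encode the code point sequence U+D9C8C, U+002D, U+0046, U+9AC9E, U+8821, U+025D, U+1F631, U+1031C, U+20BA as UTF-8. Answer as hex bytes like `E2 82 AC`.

F3 99 B2 8C 2D 46 F2 9A B2 9E E8 A0 A1 C9 9D F0 9F 98 B1 F0 90 8C 9C E2 82 BA

U+D9C8C: 4-byte form → F3 99 B2 8C.
U+002D: 1-byte form → 2D.
U+0046: 1-byte form → 46.
U+9AC9E: 4-byte form → F2 9A B2 9E.
U+8821: 3-byte form → E8 A0 A1.
U+025D: 2-byte form → C9 9D.
U+1F631: 4-byte form → F0 9F 98 B1.
U+1031C: 4-byte form → F0 90 8C 9C.
U+20BA: 3-byte form → E2 82 BA.
Concatenated (26 bytes): F3 99 B2 8C 2D 46 F2 9A B2 9E E8 A0 A1 C9 9D F0 9F 98 B1 F0 90 8C 9C E2 82 BA.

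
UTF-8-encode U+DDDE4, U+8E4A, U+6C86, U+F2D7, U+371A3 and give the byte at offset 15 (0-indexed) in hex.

U+DDDE4 → 4-byte form F3 9D B7 A4 at offsets 0–3.
U+8E4A → 3-byte form E8 B9 8A at offsets 4–6.
U+6C86 → 3-byte form E6 B2 86 at offsets 7–9.
U+F2D7 → 3-byte form EF 8B 97 at offsets 10–12.
U+371A3 → 4-byte form F0 B7 86 A3 at offsets 13–16.
Offset 15 falls in char 5's range; it's byte 3 of F0 B7 86 A3 = 0x86.

0x86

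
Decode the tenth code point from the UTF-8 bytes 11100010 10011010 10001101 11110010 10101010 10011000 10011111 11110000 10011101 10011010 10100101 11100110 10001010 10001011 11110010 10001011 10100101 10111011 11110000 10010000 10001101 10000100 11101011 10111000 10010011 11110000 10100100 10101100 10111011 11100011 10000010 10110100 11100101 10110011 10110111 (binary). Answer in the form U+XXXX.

Offset 0: leading byte 0xE2 = 11100010 → 3-byte char #1 = E2 9A 8D.
Offset 3: leading byte 0xF2 = 11110010 → 4-byte char #2 = F2 AA 98 9F.
Offset 7: leading byte 0xF0 = 11110000 → 4-byte char #3 = F0 9D 9A A5.
Offset 11: leading byte 0xE6 = 11100110 → 3-byte char #4 = E6 8A 8B.
Offset 14: leading byte 0xF2 = 11110010 → 4-byte char #5 = F2 8B A5 BB.
Offset 18: leading byte 0xF0 = 11110000 → 4-byte char #6 = F0 90 8D 84.
Offset 22: leading byte 0xEB = 11101011 → 3-byte char #7 = EB B8 93.
Offset 25: leading byte 0xF0 = 11110000 → 4-byte char #8 = F0 A4 AC BB.
Offset 29: leading byte 0xE3 = 11100011 → 3-byte char #9 = E3 82 B4.
Offset 32: leading byte 0xE5 = 11100101 → 3-byte char #10 = E5 B3 B7.
Leading byte 0xE5 = 11100101 matches 1110xxxx → 3-byte sequence.
Byte 1: 0xE5 = 11100101, payload 0101 (4 bits).
Byte 2: 0xB3 = 10110011 (10xxxxxx ✓), payload 110011.
Byte 3: 0xB7 = 10110111 (10xxxxxx ✓), payload 110111.
Concatenate: 0101110011110111 = 0x5CF7 (16 bits → U+5CF7).

U+5CF7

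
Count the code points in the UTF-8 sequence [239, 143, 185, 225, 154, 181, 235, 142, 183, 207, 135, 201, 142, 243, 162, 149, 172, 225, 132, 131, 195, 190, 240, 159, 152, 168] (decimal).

9

Byte at offset 0: 0xEF = 11101111 → 3-byte char (#1). Advance 3.
Byte at offset 3: 0xE1 = 11100001 → 3-byte char (#2). Advance 3.
Byte at offset 6: 0xEB = 11101011 → 3-byte char (#3). Advance 3.
Byte at offset 9: 0xCF = 11001111 → 2-byte char (#4). Advance 2.
Byte at offset 11: 0xC9 = 11001001 → 2-byte char (#5). Advance 2.
Byte at offset 13: 0xF3 = 11110011 → 4-byte char (#6). Advance 4.
Byte at offset 17: 0xE1 = 11100001 → 3-byte char (#7). Advance 3.
Byte at offset 20: 0xC3 = 11000011 → 2-byte char (#8). Advance 2.
Byte at offset 22: 0xF0 = 11110000 → 4-byte char (#9). Advance 4.
Reached end at offset 26 after 9 code points.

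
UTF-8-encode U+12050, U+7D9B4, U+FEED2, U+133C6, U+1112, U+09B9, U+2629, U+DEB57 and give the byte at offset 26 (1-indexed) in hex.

1-indexed offset 26 is 0-indexed offset 25.
U+12050 → 4-byte form F0 92 81 90 at offsets 0–3.
U+7D9B4 → 4-byte form F1 BD A6 B4 at offsets 4–7.
U+FEED2 → 4-byte form F3 BE BB 92 at offsets 8–11.
U+133C6 → 4-byte form F0 93 8F 86 at offsets 12–15.
U+1112 → 3-byte form E1 84 92 at offsets 16–18.
U+09B9 → 3-byte form E0 A6 B9 at offsets 19–21.
U+2629 → 3-byte form E2 98 A9 at offsets 22–24.
U+DEB57 → 4-byte form F3 9E AD 97 at offsets 25–28.
Offset 25 falls in char 8's range; it's byte 1 of F3 9E AD 97 = 0xF3.

0xF3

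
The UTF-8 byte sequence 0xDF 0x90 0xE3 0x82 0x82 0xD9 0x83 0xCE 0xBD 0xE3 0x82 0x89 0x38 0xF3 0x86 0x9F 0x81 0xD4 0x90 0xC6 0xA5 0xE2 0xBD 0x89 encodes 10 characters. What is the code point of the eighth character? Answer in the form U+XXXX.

Offset 0: leading byte 0xDF = 11011111 → 2-byte char #1 = DF 90.
Offset 2: leading byte 0xE3 = 11100011 → 3-byte char #2 = E3 82 82.
Offset 5: leading byte 0xD9 = 11011001 → 2-byte char #3 = D9 83.
Offset 7: leading byte 0xCE = 11001110 → 2-byte char #4 = CE BD.
Offset 9: leading byte 0xE3 = 11100011 → 3-byte char #5 = E3 82 89.
Offset 12: leading byte 0x38 = 00111000 → 1-byte char #6 = 38.
Offset 13: leading byte 0xF3 = 11110011 → 4-byte char #7 = F3 86 9F 81.
Offset 17: leading byte 0xD4 = 11010100 → 2-byte char #8 = D4 90.
Leading byte 0xD4 = 11010100 matches 110xxxxx → 2-byte sequence.
Byte 1: 0xD4 = 11010100, payload 10100 (5 bits).
Byte 2: 0x90 = 10010000 (10xxxxxx ✓), payload 010000.
Concatenate: 10100010000 = 0x510 (11 bits → U+0510).

U+0510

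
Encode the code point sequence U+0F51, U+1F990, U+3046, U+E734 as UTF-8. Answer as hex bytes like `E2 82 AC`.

U+0F51: 3-byte form → E0 BD 91.
U+1F990: 4-byte form → F0 9F A6 90.
U+3046: 3-byte form → E3 81 86.
U+E734: 3-byte form → EE 9C B4.
Concatenated (13 bytes): E0 BD 91 F0 9F A6 90 E3 81 86 EE 9C B4.

E0 BD 91 F0 9F A6 90 E3 81 86 EE 9C B4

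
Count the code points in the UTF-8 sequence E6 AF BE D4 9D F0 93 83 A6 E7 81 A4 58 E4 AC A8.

Byte at offset 0: 0xE6 = 11100110 → 3-byte char (#1). Advance 3.
Byte at offset 3: 0xD4 = 11010100 → 2-byte char (#2). Advance 2.
Byte at offset 5: 0xF0 = 11110000 → 4-byte char (#3). Advance 4.
Byte at offset 9: 0xE7 = 11100111 → 3-byte char (#4). Advance 3.
Byte at offset 12: 0x58 = 01011000 → 1-byte char (#5). Advance 1.
Byte at offset 13: 0xE4 = 11100100 → 3-byte char (#6). Advance 3.
Reached end at offset 16 after 6 code points.

6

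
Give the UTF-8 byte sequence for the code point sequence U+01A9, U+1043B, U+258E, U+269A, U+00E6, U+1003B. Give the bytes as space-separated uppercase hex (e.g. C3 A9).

U+01A9: 2-byte form → C6 A9.
U+1043B: 4-byte form → F0 90 90 BB.
U+258E: 3-byte form → E2 96 8E.
U+269A: 3-byte form → E2 9A 9A.
U+00E6: 2-byte form → C3 A6.
U+1003B: 4-byte form → F0 90 80 BB.
Concatenated (18 bytes): C6 A9 F0 90 90 BB E2 96 8E E2 9A 9A C3 A6 F0 90 80 BB.

C6 A9 F0 90 90 BB E2 96 8E E2 9A 9A C3 A6 F0 90 80 BB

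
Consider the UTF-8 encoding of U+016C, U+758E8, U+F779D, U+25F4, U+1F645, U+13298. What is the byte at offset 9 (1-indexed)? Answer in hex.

1-indexed offset 9 is 0-indexed offset 8.
U+016C → 2-byte form C5 AC at offsets 0–1.
U+758E8 → 4-byte form F1 B5 A3 A8 at offsets 2–5.
U+F779D → 4-byte form F3 B7 9E 9D at offsets 6–9.
Offset 8 falls in char 3's range; it's byte 3 of F3 B7 9E 9D = 0x9E.

0x9E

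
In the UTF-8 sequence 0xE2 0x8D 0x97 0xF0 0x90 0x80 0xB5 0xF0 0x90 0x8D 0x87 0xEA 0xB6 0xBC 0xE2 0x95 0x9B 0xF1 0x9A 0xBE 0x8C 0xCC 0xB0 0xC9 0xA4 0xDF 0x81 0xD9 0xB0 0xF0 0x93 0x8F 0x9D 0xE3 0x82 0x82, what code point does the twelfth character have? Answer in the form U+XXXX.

Offset 0: leading byte 0xE2 = 11100010 → 3-byte char #1 = E2 8D 97.
Offset 3: leading byte 0xF0 = 11110000 → 4-byte char #2 = F0 90 80 B5.
Offset 7: leading byte 0xF0 = 11110000 → 4-byte char #3 = F0 90 8D 87.
Offset 11: leading byte 0xEA = 11101010 → 3-byte char #4 = EA B6 BC.
Offset 14: leading byte 0xE2 = 11100010 → 3-byte char #5 = E2 95 9B.
Offset 17: leading byte 0xF1 = 11110001 → 4-byte char #6 = F1 9A BE 8C.
Offset 21: leading byte 0xCC = 11001100 → 2-byte char #7 = CC B0.
Offset 23: leading byte 0xC9 = 11001001 → 2-byte char #8 = C9 A4.
Offset 25: leading byte 0xDF = 11011111 → 2-byte char #9 = DF 81.
Offset 27: leading byte 0xD9 = 11011001 → 2-byte char #10 = D9 B0.
Offset 29: leading byte 0xF0 = 11110000 → 4-byte char #11 = F0 93 8F 9D.
Offset 33: leading byte 0xE3 = 11100011 → 3-byte char #12 = E3 82 82.
Leading byte 0xE3 = 11100011 matches 1110xxxx → 3-byte sequence.
Byte 1: 0xE3 = 11100011, payload 0011 (4 bits).
Byte 2: 0x82 = 10000010 (10xxxxxx ✓), payload 000010.
Byte 3: 0x82 = 10000010 (10xxxxxx ✓), payload 000010.
Concatenate: 0011000010000010 = 0x3082 (16 bits → U+3082).

U+3082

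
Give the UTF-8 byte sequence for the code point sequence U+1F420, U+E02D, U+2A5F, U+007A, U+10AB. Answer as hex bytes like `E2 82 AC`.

F0 9F 90 A0 EE 80 AD E2 A9 9F 7A E1 82 AB

U+1F420: 4-byte form → F0 9F 90 A0.
U+E02D: 3-byte form → EE 80 AD.
U+2A5F: 3-byte form → E2 A9 9F.
U+007A: 1-byte form → 7A.
U+10AB: 3-byte form → E1 82 AB.
Concatenated (14 bytes): F0 9F 90 A0 EE 80 AD E2 A9 9F 7A E1 82 AB.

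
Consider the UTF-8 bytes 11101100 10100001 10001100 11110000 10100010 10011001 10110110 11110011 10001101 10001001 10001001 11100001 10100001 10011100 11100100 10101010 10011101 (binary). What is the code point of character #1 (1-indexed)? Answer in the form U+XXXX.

U+C84C

Offset 0: leading byte 0xEC = 11101100 → 3-byte char #1 = EC A1 8C.
Leading byte 0xEC = 11101100 matches 1110xxxx → 3-byte sequence.
Byte 1: 0xEC = 11101100, payload 1100 (4 bits).
Byte 2: 0xA1 = 10100001 (10xxxxxx ✓), payload 100001.
Byte 3: 0x8C = 10001100 (10xxxxxx ✓), payload 001100.
Concatenate: 1100100001001100 = 0xC84C (16 bits → U+C84C).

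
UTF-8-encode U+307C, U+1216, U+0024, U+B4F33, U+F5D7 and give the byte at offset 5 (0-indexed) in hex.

U+307C → 3-byte form E3 81 BC at offsets 0–2.
U+1216 → 3-byte form E1 88 96 at offsets 3–5.
Offset 5 falls in char 2's range; it's byte 3 of E1 88 96 = 0x96.

0x96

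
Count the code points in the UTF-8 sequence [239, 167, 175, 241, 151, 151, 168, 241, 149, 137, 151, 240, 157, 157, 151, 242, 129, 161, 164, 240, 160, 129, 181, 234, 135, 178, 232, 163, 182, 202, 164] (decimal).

9

Byte at offset 0: 0xEF = 11101111 → 3-byte char (#1). Advance 3.
Byte at offset 3: 0xF1 = 11110001 → 4-byte char (#2). Advance 4.
Byte at offset 7: 0xF1 = 11110001 → 4-byte char (#3). Advance 4.
Byte at offset 11: 0xF0 = 11110000 → 4-byte char (#4). Advance 4.
Byte at offset 15: 0xF2 = 11110010 → 4-byte char (#5). Advance 4.
Byte at offset 19: 0xF0 = 11110000 → 4-byte char (#6). Advance 4.
Byte at offset 23: 0xEA = 11101010 → 3-byte char (#7). Advance 3.
Byte at offset 26: 0xE8 = 11101000 → 3-byte char (#8). Advance 3.
Byte at offset 29: 0xCA = 11001010 → 2-byte char (#9). Advance 2.
Reached end at offset 31 after 9 code points.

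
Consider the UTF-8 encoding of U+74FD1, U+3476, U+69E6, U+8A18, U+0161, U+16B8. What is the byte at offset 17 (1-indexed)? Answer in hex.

0x9A

1-indexed offset 17 is 0-indexed offset 16.
U+74FD1 → 4-byte form F1 B4 BF 91 at offsets 0–3.
U+3476 → 3-byte form E3 91 B6 at offsets 4–6.
U+69E6 → 3-byte form E6 A7 A6 at offsets 7–9.
U+8A18 → 3-byte form E8 A8 98 at offsets 10–12.
U+0161 → 2-byte form C5 A1 at offsets 13–14.
U+16B8 → 3-byte form E1 9A B8 at offsets 15–17.
Offset 16 falls in char 6's range; it's byte 2 of E1 9A B8 = 0x9A.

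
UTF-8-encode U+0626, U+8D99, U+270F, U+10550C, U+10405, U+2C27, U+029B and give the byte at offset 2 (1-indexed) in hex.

0xA6

1-indexed offset 2 is 0-indexed offset 1.
U+0626 → 2-byte form D8 A6 at offsets 0–1.
Offset 1 falls in char 1's range; it's byte 2 of D8 A6 = 0xA6.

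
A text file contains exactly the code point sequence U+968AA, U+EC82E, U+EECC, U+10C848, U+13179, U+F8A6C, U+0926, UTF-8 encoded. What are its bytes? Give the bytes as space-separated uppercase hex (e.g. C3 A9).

U+968AA: 4-byte form → F2 96 A2 AA.
U+EC82E: 4-byte form → F3 AC A0 AE.
U+EECC: 3-byte form → EE BB 8C.
U+10C848: 4-byte form → F4 8C A1 88.
U+13179: 4-byte form → F0 93 85 B9.
U+F8A6C: 4-byte form → F3 B8 A9 AC.
U+0926: 3-byte form → E0 A4 A6.
Concatenated (26 bytes): F2 96 A2 AA F3 AC A0 AE EE BB 8C F4 8C A1 88 F0 93 85 B9 F3 B8 A9 AC E0 A4 A6.

F2 96 A2 AA F3 AC A0 AE EE BB 8C F4 8C A1 88 F0 93 85 B9 F3 B8 A9 AC E0 A4 A6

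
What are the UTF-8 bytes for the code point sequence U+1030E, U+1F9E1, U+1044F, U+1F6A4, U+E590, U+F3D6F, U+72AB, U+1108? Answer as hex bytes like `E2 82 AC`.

F0 90 8C 8E F0 9F A7 A1 F0 90 91 8F F0 9F 9A A4 EE 96 90 F3 B3 B5 AF E7 8A AB E1 84 88

U+1030E: 4-byte form → F0 90 8C 8E.
U+1F9E1: 4-byte form → F0 9F A7 A1.
U+1044F: 4-byte form → F0 90 91 8F.
U+1F6A4: 4-byte form → F0 9F 9A A4.
U+E590: 3-byte form → EE 96 90.
U+F3D6F: 4-byte form → F3 B3 B5 AF.
U+72AB: 3-byte form → E7 8A AB.
U+1108: 3-byte form → E1 84 88.
Concatenated (29 bytes): F0 90 8C 8E F0 9F A7 A1 F0 90 91 8F F0 9F 9A A4 EE 96 90 F3 B3 B5 AF E7 8A AB E1 84 88.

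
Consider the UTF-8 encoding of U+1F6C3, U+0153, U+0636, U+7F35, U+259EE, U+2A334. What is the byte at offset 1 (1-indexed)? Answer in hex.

0xF0

1-indexed offset 1 is 0-indexed offset 0.
U+1F6C3 → 4-byte form F0 9F 9B 83 at offsets 0–3.
Offset 0 falls in char 1's range; it's byte 1 of F0 9F 9B 83 = 0xF0.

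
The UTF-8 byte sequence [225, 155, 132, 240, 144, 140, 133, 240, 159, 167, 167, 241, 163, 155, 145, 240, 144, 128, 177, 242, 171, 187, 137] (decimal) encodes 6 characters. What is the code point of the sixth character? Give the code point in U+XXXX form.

U+ABEC9

Offset 0: leading byte 0xE1 = 11100001 → 3-byte char #1 = E1 9B 84.
Offset 3: leading byte 0xF0 = 11110000 → 4-byte char #2 = F0 90 8C 85.
Offset 7: leading byte 0xF0 = 11110000 → 4-byte char #3 = F0 9F A7 A7.
Offset 11: leading byte 0xF1 = 11110001 → 4-byte char #4 = F1 A3 9B 91.
Offset 15: leading byte 0xF0 = 11110000 → 4-byte char #5 = F0 90 80 B1.
Offset 19: leading byte 0xF2 = 11110010 → 4-byte char #6 = F2 AB BB 89.
Leading byte 0xF2 = 11110010 matches 11110xxx → 4-byte sequence.
Byte 1: 0xF2 = 11110010, payload 010 (3 bits).
Byte 2: 0xAB = 10101011 (10xxxxxx ✓), payload 101011.
Byte 3: 0xBB = 10111011 (10xxxxxx ✓), payload 111011.
Byte 4: 0x89 = 10001001 (10xxxxxx ✓), payload 001001.
Concatenate: 010101011111011001001 = 0xABEC9 (21 bits → U+ABEC9).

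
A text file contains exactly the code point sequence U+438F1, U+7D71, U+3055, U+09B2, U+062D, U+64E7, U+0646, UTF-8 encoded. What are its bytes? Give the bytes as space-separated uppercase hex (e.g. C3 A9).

U+438F1: 4-byte form → F1 83 A3 B1.
U+7D71: 3-byte form → E7 B5 B1.
U+3055: 3-byte form → E3 81 95.
U+09B2: 3-byte form → E0 A6 B2.
U+062D: 2-byte form → D8 AD.
U+64E7: 3-byte form → E6 93 A7.
U+0646: 2-byte form → D9 86.
Concatenated (20 bytes): F1 83 A3 B1 E7 B5 B1 E3 81 95 E0 A6 B2 D8 AD E6 93 A7 D9 86.

F1 83 A3 B1 E7 B5 B1 E3 81 95 E0 A6 B2 D8 AD E6 93 A7 D9 86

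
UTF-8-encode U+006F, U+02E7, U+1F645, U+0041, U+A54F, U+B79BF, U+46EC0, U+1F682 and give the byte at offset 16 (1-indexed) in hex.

1-indexed offset 16 is 0-indexed offset 15.
U+006F → 1-byte form 6F at offsets 0–0.
U+02E7 → 2-byte form CB A7 at offsets 1–2.
U+1F645 → 4-byte form F0 9F 99 85 at offsets 3–6.
U+0041 → 1-byte form 41 at offsets 7–7.
U+A54F → 3-byte form EA 95 8F at offsets 8–10.
U+B79BF → 4-byte form F2 B7 A6 BF at offsets 11–14.
U+46EC0 → 4-byte form F1 86 BB 80 at offsets 15–18.
Offset 15 falls in char 7's range; it's byte 1 of F1 86 BB 80 = 0xF1.

0xF1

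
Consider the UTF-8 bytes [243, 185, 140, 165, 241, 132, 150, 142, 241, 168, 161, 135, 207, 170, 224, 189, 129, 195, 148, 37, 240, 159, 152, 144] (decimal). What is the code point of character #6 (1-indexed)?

U+00D4

Offset 0: leading byte 0xF3 = 11110011 → 4-byte char #1 = F3 B9 8C A5.
Offset 4: leading byte 0xF1 = 11110001 → 4-byte char #2 = F1 84 96 8E.
Offset 8: leading byte 0xF1 = 11110001 → 4-byte char #3 = F1 A8 A1 87.
Offset 12: leading byte 0xCF = 11001111 → 2-byte char #4 = CF AA.
Offset 14: leading byte 0xE0 = 11100000 → 3-byte char #5 = E0 BD 81.
Offset 17: leading byte 0xC3 = 11000011 → 2-byte char #6 = C3 94.
Leading byte 0xC3 = 11000011 matches 110xxxxx → 2-byte sequence.
Byte 1: 0xC3 = 11000011, payload 00011 (5 bits).
Byte 2: 0x94 = 10010100 (10xxxxxx ✓), payload 010100.
Concatenate: 00011010100 = 0xD4 (11 bits → U+00D4).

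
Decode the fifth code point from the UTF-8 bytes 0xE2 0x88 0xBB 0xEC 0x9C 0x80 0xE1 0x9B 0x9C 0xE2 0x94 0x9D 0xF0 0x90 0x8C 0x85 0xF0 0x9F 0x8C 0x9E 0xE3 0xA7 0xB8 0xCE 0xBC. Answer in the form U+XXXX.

U+10305

Offset 0: leading byte 0xE2 = 11100010 → 3-byte char #1 = E2 88 BB.
Offset 3: leading byte 0xEC = 11101100 → 3-byte char #2 = EC 9C 80.
Offset 6: leading byte 0xE1 = 11100001 → 3-byte char #3 = E1 9B 9C.
Offset 9: leading byte 0xE2 = 11100010 → 3-byte char #4 = E2 94 9D.
Offset 12: leading byte 0xF0 = 11110000 → 4-byte char #5 = F0 90 8C 85.
Leading byte 0xF0 = 11110000 matches 11110xxx → 4-byte sequence.
Byte 1: 0xF0 = 11110000, payload 000 (3 bits).
Byte 2: 0x90 = 10010000 (10xxxxxx ✓), payload 010000.
Byte 3: 0x8C = 10001100 (10xxxxxx ✓), payload 001100.
Byte 4: 0x85 = 10000101 (10xxxxxx ✓), payload 000101.
Concatenate: 000010000001100000101 = 0x10305 (21 bits → U+10305).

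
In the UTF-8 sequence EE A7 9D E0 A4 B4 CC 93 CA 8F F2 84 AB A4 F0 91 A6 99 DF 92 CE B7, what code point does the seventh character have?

Offset 0: leading byte 0xEE = 11101110 → 3-byte char #1 = EE A7 9D.
Offset 3: leading byte 0xE0 = 11100000 → 3-byte char #2 = E0 A4 B4.
Offset 6: leading byte 0xCC = 11001100 → 2-byte char #3 = CC 93.
Offset 8: leading byte 0xCA = 11001010 → 2-byte char #4 = CA 8F.
Offset 10: leading byte 0xF2 = 11110010 → 4-byte char #5 = F2 84 AB A4.
Offset 14: leading byte 0xF0 = 11110000 → 4-byte char #6 = F0 91 A6 99.
Offset 18: leading byte 0xDF = 11011111 → 2-byte char #7 = DF 92.
Leading byte 0xDF = 11011111 matches 110xxxxx → 2-byte sequence.
Byte 1: 0xDF = 11011111, payload 11111 (5 bits).
Byte 2: 0x92 = 10010010 (10xxxxxx ✓), payload 010010.
Concatenate: 11111010010 = 0x7D2 (11 bits → U+07D2).

U+07D2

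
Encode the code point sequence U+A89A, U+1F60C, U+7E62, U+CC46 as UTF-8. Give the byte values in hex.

U+A89A: 3-byte form → EA A2 9A.
U+1F60C: 4-byte form → F0 9F 98 8C.
U+7E62: 3-byte form → E7 B9 A2.
U+CC46: 3-byte form → EC B1 86.
Concatenated (13 bytes): EA A2 9A F0 9F 98 8C E7 B9 A2 EC B1 86.

EA A2 9A F0 9F 98 8C E7 B9 A2 EC B1 86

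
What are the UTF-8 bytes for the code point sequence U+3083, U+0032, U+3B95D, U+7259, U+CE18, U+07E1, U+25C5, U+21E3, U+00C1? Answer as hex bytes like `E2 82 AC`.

U+3083: 3-byte form → E3 82 83.
U+0032: 1-byte form → 32.
U+3B95D: 4-byte form → F0 BB A5 9D.
U+7259: 3-byte form → E7 89 99.
U+CE18: 3-byte form → EC B8 98.
U+07E1: 2-byte form → DF A1.
U+25C5: 3-byte form → E2 97 85.
U+21E3: 3-byte form → E2 87 A3.
U+00C1: 2-byte form → C3 81.
Concatenated (24 bytes): E3 82 83 32 F0 BB A5 9D E7 89 99 EC B8 98 DF A1 E2 97 85 E2 87 A3 C3 81.

E3 82 83 32 F0 BB A5 9D E7 89 99 EC B8 98 DF A1 E2 97 85 E2 87 A3 C3 81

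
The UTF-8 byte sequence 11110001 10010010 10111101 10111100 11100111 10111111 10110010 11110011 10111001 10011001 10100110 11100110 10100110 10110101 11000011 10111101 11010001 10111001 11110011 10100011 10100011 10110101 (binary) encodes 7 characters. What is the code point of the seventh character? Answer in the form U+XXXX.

Offset 0: leading byte 0xF1 = 11110001 → 4-byte char #1 = F1 92 BD BC.
Offset 4: leading byte 0xE7 = 11100111 → 3-byte char #2 = E7 BF B2.
Offset 7: leading byte 0xF3 = 11110011 → 4-byte char #3 = F3 B9 99 A6.
Offset 11: leading byte 0xE6 = 11100110 → 3-byte char #4 = E6 A6 B5.
Offset 14: leading byte 0xC3 = 11000011 → 2-byte char #5 = C3 BD.
Offset 16: leading byte 0xD1 = 11010001 → 2-byte char #6 = D1 B9.
Offset 18: leading byte 0xF3 = 11110011 → 4-byte char #7 = F3 A3 A3 B5.
Leading byte 0xF3 = 11110011 matches 11110xxx → 4-byte sequence.
Byte 1: 0xF3 = 11110011, payload 011 (3 bits).
Byte 2: 0xA3 = 10100011 (10xxxxxx ✓), payload 100011.
Byte 3: 0xA3 = 10100011 (10xxxxxx ✓), payload 100011.
Byte 4: 0xB5 = 10110101 (10xxxxxx ✓), payload 110101.
Concatenate: 011100011100011110101 = 0xE38F5 (21 bits → U+E38F5).

U+E38F5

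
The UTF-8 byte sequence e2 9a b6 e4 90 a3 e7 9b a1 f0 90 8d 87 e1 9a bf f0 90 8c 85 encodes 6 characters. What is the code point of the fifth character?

U+16BF

Offset 0: leading byte 0xE2 = 11100010 → 3-byte char #1 = E2 9A B6.
Offset 3: leading byte 0xE4 = 11100100 → 3-byte char #2 = E4 90 A3.
Offset 6: leading byte 0xE7 = 11100111 → 3-byte char #3 = E7 9B A1.
Offset 9: leading byte 0xF0 = 11110000 → 4-byte char #4 = F0 90 8D 87.
Offset 13: leading byte 0xE1 = 11100001 → 3-byte char #5 = E1 9A BF.
Leading byte 0xE1 = 11100001 matches 1110xxxx → 3-byte sequence.
Byte 1: 0xE1 = 11100001, payload 0001 (4 bits).
Byte 2: 0x9A = 10011010 (10xxxxxx ✓), payload 011010.
Byte 3: 0xBF = 10111111 (10xxxxxx ✓), payload 111111.
Concatenate: 0001011010111111 = 0x16BF (16 bits → U+16BF).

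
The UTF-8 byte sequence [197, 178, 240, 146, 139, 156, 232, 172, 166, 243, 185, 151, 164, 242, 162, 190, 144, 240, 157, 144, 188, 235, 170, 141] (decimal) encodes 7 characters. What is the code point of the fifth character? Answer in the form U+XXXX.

Offset 0: leading byte 0xC5 = 11000101 → 2-byte char #1 = C5 B2.
Offset 2: leading byte 0xF0 = 11110000 → 4-byte char #2 = F0 92 8B 9C.
Offset 6: leading byte 0xE8 = 11101000 → 3-byte char #3 = E8 AC A6.
Offset 9: leading byte 0xF3 = 11110011 → 4-byte char #4 = F3 B9 97 A4.
Offset 13: leading byte 0xF2 = 11110010 → 4-byte char #5 = F2 A2 BE 90.
Leading byte 0xF2 = 11110010 matches 11110xxx → 4-byte sequence.
Byte 1: 0xF2 = 11110010, payload 010 (3 bits).
Byte 2: 0xA2 = 10100010 (10xxxxxx ✓), payload 100010.
Byte 3: 0xBE = 10111110 (10xxxxxx ✓), payload 111110.
Byte 4: 0x90 = 10010000 (10xxxxxx ✓), payload 010000.
Concatenate: 010100010111110010000 = 0xA2F90 (21 bits → U+A2F90).

U+A2F90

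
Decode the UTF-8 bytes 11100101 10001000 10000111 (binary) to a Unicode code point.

U+5207

Leading byte 0xE5 = 11100101 matches 1110xxxx → 3-byte sequence.
Byte 1: 0xE5 = 11100101, payload 0101 (4 bits).
Byte 2: 0x88 = 10001000 (10xxxxxx ✓), payload 001000.
Byte 3: 0x87 = 10000111 (10xxxxxx ✓), payload 000111.
Concatenate: 0101001000000111 = 0x5207 (16 bits → U+5207).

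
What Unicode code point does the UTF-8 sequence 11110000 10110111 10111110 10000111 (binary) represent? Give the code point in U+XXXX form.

U+37F87

Leading byte 0xF0 = 11110000 matches 11110xxx → 4-byte sequence.
Byte 1: 0xF0 = 11110000, payload 000 (3 bits).
Byte 2: 0xB7 = 10110111 (10xxxxxx ✓), payload 110111.
Byte 3: 0xBE = 10111110 (10xxxxxx ✓), payload 111110.
Byte 4: 0x87 = 10000111 (10xxxxxx ✓), payload 000111.
Concatenate: 000110111111110000111 = 0x37F87 (21 bits → U+37F87).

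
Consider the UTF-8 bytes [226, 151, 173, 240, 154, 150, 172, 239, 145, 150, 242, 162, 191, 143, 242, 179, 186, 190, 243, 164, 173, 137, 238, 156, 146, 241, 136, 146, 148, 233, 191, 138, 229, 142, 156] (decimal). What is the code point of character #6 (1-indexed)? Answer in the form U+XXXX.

Offset 0: leading byte 0xE2 = 11100010 → 3-byte char #1 = E2 97 AD.
Offset 3: leading byte 0xF0 = 11110000 → 4-byte char #2 = F0 9A 96 AC.
Offset 7: leading byte 0xEF = 11101111 → 3-byte char #3 = EF 91 96.
Offset 10: leading byte 0xF2 = 11110010 → 4-byte char #4 = F2 A2 BF 8F.
Offset 14: leading byte 0xF2 = 11110010 → 4-byte char #5 = F2 B3 BA BE.
Offset 18: leading byte 0xF3 = 11110011 → 4-byte char #6 = F3 A4 AD 89.
Leading byte 0xF3 = 11110011 matches 11110xxx → 4-byte sequence.
Byte 1: 0xF3 = 11110011, payload 011 (3 bits).
Byte 2: 0xA4 = 10100100 (10xxxxxx ✓), payload 100100.
Byte 3: 0xAD = 10101101 (10xxxxxx ✓), payload 101101.
Byte 4: 0x89 = 10001001 (10xxxxxx ✓), payload 001001.
Concatenate: 011100100101101001001 = 0xE4B49 (21 bits → U+E4B49).

U+E4B49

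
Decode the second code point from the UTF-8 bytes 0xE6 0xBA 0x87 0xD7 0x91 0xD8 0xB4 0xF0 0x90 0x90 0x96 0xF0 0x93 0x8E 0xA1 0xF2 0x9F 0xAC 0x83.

U+05D1

Offset 0: leading byte 0xE6 = 11100110 → 3-byte char #1 = E6 BA 87.
Offset 3: leading byte 0xD7 = 11010111 → 2-byte char #2 = D7 91.
Leading byte 0xD7 = 11010111 matches 110xxxxx → 2-byte sequence.
Byte 1: 0xD7 = 11010111, payload 10111 (5 bits).
Byte 2: 0x91 = 10010001 (10xxxxxx ✓), payload 010001.
Concatenate: 10111010001 = 0x5D1 (11 bits → U+05D1).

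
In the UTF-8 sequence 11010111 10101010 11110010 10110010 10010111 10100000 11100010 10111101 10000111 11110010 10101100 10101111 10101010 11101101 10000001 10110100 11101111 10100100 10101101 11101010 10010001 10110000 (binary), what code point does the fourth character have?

Offset 0: leading byte 0xD7 = 11010111 → 2-byte char #1 = D7 AA.
Offset 2: leading byte 0xF2 = 11110010 → 4-byte char #2 = F2 B2 97 A0.
Offset 6: leading byte 0xE2 = 11100010 → 3-byte char #3 = E2 BD 87.
Offset 9: leading byte 0xF2 = 11110010 → 4-byte char #4 = F2 AC AF AA.
Leading byte 0xF2 = 11110010 matches 11110xxx → 4-byte sequence.
Byte 1: 0xF2 = 11110010, payload 010 (3 bits).
Byte 2: 0xAC = 10101100 (10xxxxxx ✓), payload 101100.
Byte 3: 0xAF = 10101111 (10xxxxxx ✓), payload 101111.
Byte 4: 0xAA = 10101010 (10xxxxxx ✓), payload 101010.
Concatenate: 010101100101111101010 = 0xACBEA (21 bits → U+ACBEA).

U+ACBEA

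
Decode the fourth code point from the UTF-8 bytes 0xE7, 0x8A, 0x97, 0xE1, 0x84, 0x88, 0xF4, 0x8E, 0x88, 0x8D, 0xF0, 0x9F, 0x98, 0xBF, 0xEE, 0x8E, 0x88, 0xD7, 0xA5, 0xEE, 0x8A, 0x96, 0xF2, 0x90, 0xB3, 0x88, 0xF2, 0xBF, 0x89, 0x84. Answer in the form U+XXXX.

U+1F63F

Offset 0: leading byte 0xE7 = 11100111 → 3-byte char #1 = E7 8A 97.
Offset 3: leading byte 0xE1 = 11100001 → 3-byte char #2 = E1 84 88.
Offset 6: leading byte 0xF4 = 11110100 → 4-byte char #3 = F4 8E 88 8D.
Offset 10: leading byte 0xF0 = 11110000 → 4-byte char #4 = F0 9F 98 BF.
Leading byte 0xF0 = 11110000 matches 11110xxx → 4-byte sequence.
Byte 1: 0xF0 = 11110000, payload 000 (3 bits).
Byte 2: 0x9F = 10011111 (10xxxxxx ✓), payload 011111.
Byte 3: 0x98 = 10011000 (10xxxxxx ✓), payload 011000.
Byte 4: 0xBF = 10111111 (10xxxxxx ✓), payload 111111.
Concatenate: 000011111011000111111 = 0x1F63F (21 bits → U+1F63F).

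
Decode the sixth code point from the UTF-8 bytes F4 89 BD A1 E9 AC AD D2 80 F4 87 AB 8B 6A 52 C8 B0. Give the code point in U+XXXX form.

U+0052

Offset 0: leading byte 0xF4 = 11110100 → 4-byte char #1 = F4 89 BD A1.
Offset 4: leading byte 0xE9 = 11101001 → 3-byte char #2 = E9 AC AD.
Offset 7: leading byte 0xD2 = 11010010 → 2-byte char #3 = D2 80.
Offset 9: leading byte 0xF4 = 11110100 → 4-byte char #4 = F4 87 AB 8B.
Offset 13: leading byte 0x6A = 01101010 → 1-byte char #5 = 6A.
Offset 14: leading byte 0x52 = 01010010 → 1-byte char #6 = 52.
Leading byte 0x52 = 01010010 matches 0xxxxxxx → 1-byte sequence.
Byte 1: 0x52 = 01010010, payload 1010010 (7 bits).
Concatenate: 1010010 = 0x52 (7 bits → U+0052).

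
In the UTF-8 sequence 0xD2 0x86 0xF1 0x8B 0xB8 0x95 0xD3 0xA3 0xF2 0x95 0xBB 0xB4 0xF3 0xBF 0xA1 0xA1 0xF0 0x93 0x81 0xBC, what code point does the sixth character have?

Offset 0: leading byte 0xD2 = 11010010 → 2-byte char #1 = D2 86.
Offset 2: leading byte 0xF1 = 11110001 → 4-byte char #2 = F1 8B B8 95.
Offset 6: leading byte 0xD3 = 11010011 → 2-byte char #3 = D3 A3.
Offset 8: leading byte 0xF2 = 11110010 → 4-byte char #4 = F2 95 BB B4.
Offset 12: leading byte 0xF3 = 11110011 → 4-byte char #5 = F3 BF A1 A1.
Offset 16: leading byte 0xF0 = 11110000 → 4-byte char #6 = F0 93 81 BC.
Leading byte 0xF0 = 11110000 matches 11110xxx → 4-byte sequence.
Byte 1: 0xF0 = 11110000, payload 000 (3 bits).
Byte 2: 0x93 = 10010011 (10xxxxxx ✓), payload 010011.
Byte 3: 0x81 = 10000001 (10xxxxxx ✓), payload 000001.
Byte 4: 0xBC = 10111100 (10xxxxxx ✓), payload 111100.
Concatenate: 000010011000001111100 = 0x1307C (21 bits → U+1307C).

U+1307C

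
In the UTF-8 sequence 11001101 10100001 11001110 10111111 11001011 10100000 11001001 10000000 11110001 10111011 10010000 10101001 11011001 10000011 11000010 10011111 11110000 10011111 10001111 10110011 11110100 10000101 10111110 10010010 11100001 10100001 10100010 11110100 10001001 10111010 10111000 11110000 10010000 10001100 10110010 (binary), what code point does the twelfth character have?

Offset 0: leading byte 0xCD = 11001101 → 2-byte char #1 = CD A1.
Offset 2: leading byte 0xCE = 11001110 → 2-byte char #2 = CE BF.
Offset 4: leading byte 0xCB = 11001011 → 2-byte char #3 = CB A0.
Offset 6: leading byte 0xC9 = 11001001 → 2-byte char #4 = C9 80.
Offset 8: leading byte 0xF1 = 11110001 → 4-byte char #5 = F1 BB 90 A9.
Offset 12: leading byte 0xD9 = 11011001 → 2-byte char #6 = D9 83.
Offset 14: leading byte 0xC2 = 11000010 → 2-byte char #7 = C2 9F.
Offset 16: leading byte 0xF0 = 11110000 → 4-byte char #8 = F0 9F 8F B3.
Offset 20: leading byte 0xF4 = 11110100 → 4-byte char #9 = F4 85 BE 92.
Offset 24: leading byte 0xE1 = 11100001 → 3-byte char #10 = E1 A1 A2.
Offset 27: leading byte 0xF4 = 11110100 → 4-byte char #11 = F4 89 BA B8.
Offset 31: leading byte 0xF0 = 11110000 → 4-byte char #12 = F0 90 8C B2.
Leading byte 0xF0 = 11110000 matches 11110xxx → 4-byte sequence.
Byte 1: 0xF0 = 11110000, payload 000 (3 bits).
Byte 2: 0x90 = 10010000 (10xxxxxx ✓), payload 010000.
Byte 3: 0x8C = 10001100 (10xxxxxx ✓), payload 001100.
Byte 4: 0xB2 = 10110010 (10xxxxxx ✓), payload 110010.
Concatenate: 000010000001100110010 = 0x10332 (21 bits → U+10332).

U+10332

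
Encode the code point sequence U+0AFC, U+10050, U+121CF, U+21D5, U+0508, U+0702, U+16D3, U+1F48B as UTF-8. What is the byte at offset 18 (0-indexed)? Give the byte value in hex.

U+0AFC → 3-byte form E0 AB BC at offsets 0–2.
U+10050 → 4-byte form F0 90 81 90 at offsets 3–6.
U+121CF → 4-byte form F0 92 87 8F at offsets 7–10.
U+21D5 → 3-byte form E2 87 95 at offsets 11–13.
U+0508 → 2-byte form D4 88 at offsets 14–15.
U+0702 → 2-byte form DC 82 at offsets 16–17.
U+16D3 → 3-byte form E1 9B 93 at offsets 18–20.
Offset 18 falls in char 7's range; it's byte 1 of E1 9B 93 = 0xE1.

0xE1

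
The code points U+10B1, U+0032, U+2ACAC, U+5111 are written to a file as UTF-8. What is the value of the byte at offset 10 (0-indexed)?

U+10B1 → 3-byte form E1 82 B1 at offsets 0–2.
U+0032 → 1-byte form 32 at offsets 3–3.
U+2ACAC → 4-byte form F0 AA B2 AC at offsets 4–7.
U+5111 → 3-byte form E5 84 91 at offsets 8–10.
Offset 10 falls in char 4's range; it's byte 3 of E5 84 91 = 0x91.

0x91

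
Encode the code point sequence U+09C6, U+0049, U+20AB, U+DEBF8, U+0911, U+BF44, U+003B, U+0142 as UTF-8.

U+09C6: 3-byte form → E0 A7 86.
U+0049: 1-byte form → 49.
U+20AB: 3-byte form → E2 82 AB.
U+DEBF8: 4-byte form → F3 9E AF B8.
U+0911: 3-byte form → E0 A4 91.
U+BF44: 3-byte form → EB BD 84.
U+003B: 1-byte form → 3B.
U+0142: 2-byte form → C5 82.
Concatenated (20 bytes): E0 A7 86 49 E2 82 AB F3 9E AF B8 E0 A4 91 EB BD 84 3B C5 82.

E0 A7 86 49 E2 82 AB F3 9E AF B8 E0 A4 91 EB BD 84 3B C5 82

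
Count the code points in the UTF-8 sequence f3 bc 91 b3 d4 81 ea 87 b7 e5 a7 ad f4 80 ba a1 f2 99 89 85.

Byte at offset 0: 0xF3 = 11110011 → 4-byte char (#1). Advance 4.
Byte at offset 4: 0xD4 = 11010100 → 2-byte char (#2). Advance 2.
Byte at offset 6: 0xEA = 11101010 → 3-byte char (#3). Advance 3.
Byte at offset 9: 0xE5 = 11100101 → 3-byte char (#4). Advance 3.
Byte at offset 12: 0xF4 = 11110100 → 4-byte char (#5). Advance 4.
Byte at offset 16: 0xF2 = 11110010 → 4-byte char (#6). Advance 4.
Reached end at offset 20 after 6 code points.

6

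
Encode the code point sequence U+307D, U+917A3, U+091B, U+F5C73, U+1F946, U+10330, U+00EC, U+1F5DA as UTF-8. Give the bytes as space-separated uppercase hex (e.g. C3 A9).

U+307D: 3-byte form → E3 81 BD.
U+917A3: 4-byte form → F2 91 9E A3.
U+091B: 3-byte form → E0 A4 9B.
U+F5C73: 4-byte form → F3 B5 B1 B3.
U+1F946: 4-byte form → F0 9F A5 86.
U+10330: 4-byte form → F0 90 8C B0.
U+00EC: 2-byte form → C3 AC.
U+1F5DA: 4-byte form → F0 9F 97 9A.
Concatenated (28 bytes): E3 81 BD F2 91 9E A3 E0 A4 9B F3 B5 B1 B3 F0 9F A5 86 F0 90 8C B0 C3 AC F0 9F 97 9A.

E3 81 BD F2 91 9E A3 E0 A4 9B F3 B5 B1 B3 F0 9F A5 86 F0 90 8C B0 C3 AC F0 9F 97 9A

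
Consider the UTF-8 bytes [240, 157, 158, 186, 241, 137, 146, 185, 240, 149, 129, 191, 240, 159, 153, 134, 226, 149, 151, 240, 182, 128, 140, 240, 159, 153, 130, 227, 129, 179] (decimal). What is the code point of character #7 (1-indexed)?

Offset 0: leading byte 0xF0 = 11110000 → 4-byte char #1 = F0 9D 9E BA.
Offset 4: leading byte 0xF1 = 11110001 → 4-byte char #2 = F1 89 92 B9.
Offset 8: leading byte 0xF0 = 11110000 → 4-byte char #3 = F0 95 81 BF.
Offset 12: leading byte 0xF0 = 11110000 → 4-byte char #4 = F0 9F 99 86.
Offset 16: leading byte 0xE2 = 11100010 → 3-byte char #5 = E2 95 97.
Offset 19: leading byte 0xF0 = 11110000 → 4-byte char #6 = F0 B6 80 8C.
Offset 23: leading byte 0xF0 = 11110000 → 4-byte char #7 = F0 9F 99 82.
Leading byte 0xF0 = 11110000 matches 11110xxx → 4-byte sequence.
Byte 1: 0xF0 = 11110000, payload 000 (3 bits).
Byte 2: 0x9F = 10011111 (10xxxxxx ✓), payload 011111.
Byte 3: 0x99 = 10011001 (10xxxxxx ✓), payload 011001.
Byte 4: 0x82 = 10000010 (10xxxxxx ✓), payload 000010.
Concatenate: 000011111011001000010 = 0x1F642 (21 bits → U+1F642).

U+1F642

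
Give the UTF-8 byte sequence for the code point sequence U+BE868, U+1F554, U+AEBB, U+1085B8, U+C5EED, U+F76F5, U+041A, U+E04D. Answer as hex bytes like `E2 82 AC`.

F2 BE A1 A8 F0 9F 95 94 EA BA BB F4 88 96 B8 F3 85 BB AD F3 B7 9B B5 D0 9A EE 81 8D

U+BE868: 4-byte form → F2 BE A1 A8.
U+1F554: 4-byte form → F0 9F 95 94.
U+AEBB: 3-byte form → EA BA BB.
U+1085B8: 4-byte form → F4 88 96 B8.
U+C5EED: 4-byte form → F3 85 BB AD.
U+F76F5: 4-byte form → F3 B7 9B B5.
U+041A: 2-byte form → D0 9A.
U+E04D: 3-byte form → EE 81 8D.
Concatenated (28 bytes): F2 BE A1 A8 F0 9F 95 94 EA BA BB F4 88 96 B8 F3 85 BB AD F3 B7 9B B5 D0 9A EE 81 8D.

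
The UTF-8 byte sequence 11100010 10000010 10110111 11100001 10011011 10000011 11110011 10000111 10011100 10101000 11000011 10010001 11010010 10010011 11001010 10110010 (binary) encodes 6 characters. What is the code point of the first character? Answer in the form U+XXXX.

Offset 0: leading byte 0xE2 = 11100010 → 3-byte char #1 = E2 82 B7.
Leading byte 0xE2 = 11100010 matches 1110xxxx → 3-byte sequence.
Byte 1: 0xE2 = 11100010, payload 0010 (4 bits).
Byte 2: 0x82 = 10000010 (10xxxxxx ✓), payload 000010.
Byte 3: 0xB7 = 10110111 (10xxxxxx ✓), payload 110111.
Concatenate: 0010000010110111 = 0x20B7 (16 bits → U+20B7).

U+20B7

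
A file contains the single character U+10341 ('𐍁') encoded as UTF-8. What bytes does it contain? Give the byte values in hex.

U+10341 = 0x10341 = 66369 decimal. In range U+10000–U+10FFFF → 4-byte form: 11110xxx 10xxxxxx 10xxxxxx 10xxxxxx.
Binary (21 bits): 000010000001101000001.
Split 3+6+6+6: 000 | 010000 | 001101 | 000001.
Byte 1: 11110000 = 0xF0.
Byte 2: 10010000 = 0x90.
Byte 3: 10001101 = 0x8D.
Byte 4: 10000001 = 0x81.

F0 90 8D 81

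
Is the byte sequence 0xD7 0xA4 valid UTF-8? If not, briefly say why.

Leading byte 0xD7 = 11010111 → 2-byte form.
Continuation bytes 0xA4=10100100 all match 10xxxxxx.
Decoded value 0x5E4 is ≥ 0x80 (shortest form) and not a surrogate.

valid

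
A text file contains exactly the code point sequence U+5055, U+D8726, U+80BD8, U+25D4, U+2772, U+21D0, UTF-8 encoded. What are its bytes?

U+5055: 3-byte form → E5 81 95.
U+D8726: 4-byte form → F3 98 9C A6.
U+80BD8: 4-byte form → F2 80 AF 98.
U+25D4: 3-byte form → E2 97 94.
U+2772: 3-byte form → E2 9D B2.
U+21D0: 3-byte form → E2 87 90.
Concatenated (20 bytes): E5 81 95 F3 98 9C A6 F2 80 AF 98 E2 97 94 E2 9D B2 E2 87 90.

E5 81 95 F3 98 9C A6 F2 80 AF 98 E2 97 94 E2 9D B2 E2 87 90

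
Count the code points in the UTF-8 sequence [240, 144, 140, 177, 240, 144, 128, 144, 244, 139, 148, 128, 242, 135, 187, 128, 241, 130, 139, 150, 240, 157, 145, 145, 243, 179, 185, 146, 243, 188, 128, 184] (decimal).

Byte at offset 0: 0xF0 = 11110000 → 4-byte char (#1). Advance 4.
Byte at offset 4: 0xF0 = 11110000 → 4-byte char (#2). Advance 4.
Byte at offset 8: 0xF4 = 11110100 → 4-byte char (#3). Advance 4.
Byte at offset 12: 0xF2 = 11110010 → 4-byte char (#4). Advance 4.
Byte at offset 16: 0xF1 = 11110001 → 4-byte char (#5). Advance 4.
Byte at offset 20: 0xF0 = 11110000 → 4-byte char (#6). Advance 4.
Byte at offset 24: 0xF3 = 11110011 → 4-byte char (#7). Advance 4.
Byte at offset 28: 0xF3 = 11110011 → 4-byte char (#8). Advance 4.
Reached end at offset 32 after 8 code points.

8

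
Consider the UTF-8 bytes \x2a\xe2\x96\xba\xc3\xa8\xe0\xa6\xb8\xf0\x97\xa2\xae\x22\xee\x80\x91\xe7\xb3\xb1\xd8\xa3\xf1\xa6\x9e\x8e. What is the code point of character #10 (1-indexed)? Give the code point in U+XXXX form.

U+6678E

Offset 0: leading byte 0x2A = 00101010 → 1-byte char #1 = 2A.
Offset 1: leading byte 0xE2 = 11100010 → 3-byte char #2 = E2 96 BA.
Offset 4: leading byte 0xC3 = 11000011 → 2-byte char #3 = C3 A8.
Offset 6: leading byte 0xE0 = 11100000 → 3-byte char #4 = E0 A6 B8.
Offset 9: leading byte 0xF0 = 11110000 → 4-byte char #5 = F0 97 A2 AE.
Offset 13: leading byte 0x22 = 00100010 → 1-byte char #6 = 22.
Offset 14: leading byte 0xEE = 11101110 → 3-byte char #7 = EE 80 91.
Offset 17: leading byte 0xE7 = 11100111 → 3-byte char #8 = E7 B3 B1.
Offset 20: leading byte 0xD8 = 11011000 → 2-byte char #9 = D8 A3.
Offset 22: leading byte 0xF1 = 11110001 → 4-byte char #10 = F1 A6 9E 8E.
Leading byte 0xF1 = 11110001 matches 11110xxx → 4-byte sequence.
Byte 1: 0xF1 = 11110001, payload 001 (3 bits).
Byte 2: 0xA6 = 10100110 (10xxxxxx ✓), payload 100110.
Byte 3: 0x9E = 10011110 (10xxxxxx ✓), payload 011110.
Byte 4: 0x8E = 10001110 (10xxxxxx ✓), payload 001110.
Concatenate: 001100110011110001110 = 0x6678E (21 bits → U+6678E).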